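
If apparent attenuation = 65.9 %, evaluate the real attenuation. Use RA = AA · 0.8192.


RA = 65.9 · 0.8192

53.9853 %


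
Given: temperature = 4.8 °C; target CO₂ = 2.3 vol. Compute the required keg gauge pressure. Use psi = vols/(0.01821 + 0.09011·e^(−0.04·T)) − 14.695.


psi = 2.3/(0.01821 + 0.09011·e^(−0.04·4.8)) − 14.695

10.1488 psi


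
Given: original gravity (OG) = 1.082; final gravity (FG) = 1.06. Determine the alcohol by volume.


ABV = (OG − FG) · 131.25
ABV = (1.082 − 1.06) · 131.25

2.8875 % ABV


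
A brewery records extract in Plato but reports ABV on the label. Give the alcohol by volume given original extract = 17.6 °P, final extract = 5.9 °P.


SG = 259/(259 − P);  ABV = (OG − FG)·131.25
OG = 259/(259 − 17.6) = 1.0729
FG = 259/(259 − 5.9) = 1.0233
ABV = (1.0729 − 1.0233)·131.25

6.5096 % ABV


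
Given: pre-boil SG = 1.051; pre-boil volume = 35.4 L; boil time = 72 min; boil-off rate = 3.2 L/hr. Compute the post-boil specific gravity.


V_post = V_pre − rate·(t/60);  SG_post = 1 + (SG_pre−1)·V_pre/V_post
V_post = 35.4 − 3.2·(72/60) = 31.5600
SG_post = 1 + (1.051 − 1)·35.4/31.5600

1.0572


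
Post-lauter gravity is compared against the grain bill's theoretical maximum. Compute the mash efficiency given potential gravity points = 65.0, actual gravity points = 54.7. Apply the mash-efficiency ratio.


efficiency = actual / potential × 100
efficiency = 54.7 / 65.0 × 100

84.1538 %


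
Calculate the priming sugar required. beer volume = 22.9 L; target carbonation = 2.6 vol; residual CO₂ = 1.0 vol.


sugar = (target − residual)·4.0·V
sugar = (2.6 − 1.0)·4.0·22.9

146.5600 g


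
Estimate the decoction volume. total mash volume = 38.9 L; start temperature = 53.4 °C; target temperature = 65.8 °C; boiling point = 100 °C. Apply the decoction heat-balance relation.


V_dec = V_total·(T_target − T_start)/(T_boil − T_start)
V_dec = 38.9·(65.8 − 53.4)/(100 − 53.4)

10.3511 L


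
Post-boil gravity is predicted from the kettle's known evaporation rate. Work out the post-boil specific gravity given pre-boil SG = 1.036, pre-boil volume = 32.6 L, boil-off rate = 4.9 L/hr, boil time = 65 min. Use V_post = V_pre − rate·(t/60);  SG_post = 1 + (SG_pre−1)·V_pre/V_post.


V_post = 32.6 − 4.9·(65/60) = 27.2917
SG_post = 1 + (1.036 − 1)·32.6/27.2917

1.0430


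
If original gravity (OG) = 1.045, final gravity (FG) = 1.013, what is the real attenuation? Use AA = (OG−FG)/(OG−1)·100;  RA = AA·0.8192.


AA = (1.045 − 1.013)/(1.045 − 1)·100 = 71.1111
RA = 71.1111·0.8192

58.2542 %


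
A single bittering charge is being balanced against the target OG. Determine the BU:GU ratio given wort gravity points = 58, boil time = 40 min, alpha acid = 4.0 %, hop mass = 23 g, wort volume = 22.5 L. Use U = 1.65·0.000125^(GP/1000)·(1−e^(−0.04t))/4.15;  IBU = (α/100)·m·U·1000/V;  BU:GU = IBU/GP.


U = 1.65·0.000125^(58/1000)·(1−e^(−0.04·40))/4.15 = 0.1884
IBU = (4.0/100)·23·0.1884·1000/22.5 = 7.7041
BU:GU = 7.7041/58

0.1328


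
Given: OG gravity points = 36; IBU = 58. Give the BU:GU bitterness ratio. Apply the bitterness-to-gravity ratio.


BU:GU = IBU / OG_points
BU:GU = 58 / 36

1.6111


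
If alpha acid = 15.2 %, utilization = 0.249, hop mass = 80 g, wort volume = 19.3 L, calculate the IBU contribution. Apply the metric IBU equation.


IBU = (α/100)·mass·U·1000 / V
IBU = (15.2/100)·80·0.249·1000 / 19.3

156.8829 IBU


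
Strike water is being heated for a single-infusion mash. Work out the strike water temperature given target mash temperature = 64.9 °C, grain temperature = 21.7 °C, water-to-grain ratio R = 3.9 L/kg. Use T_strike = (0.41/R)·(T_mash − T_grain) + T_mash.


T_strike = (0.41/3.9)·(64.9 − 21.7) + 64.9

69.4415 °C


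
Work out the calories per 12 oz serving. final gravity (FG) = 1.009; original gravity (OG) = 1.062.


ABW = (OG−FG)·131.25·0.79/FG;  °P = 259 − 259/SG (for OG→OE and FG→AE);  RE = 0.1808·OE + 0.8192·AE;  Cal = (6.9·ABW + 4·(RE−0.1))·FG·3.55
ABW = (1.062 − 1.009)·131.25·0.79/1.009 = 5.4464
OE = 259 − 259/1.062 = 15.1205 °P
AE = 259 − 259/1.009 = 2.3102 °P
RE = 0.1808·15.1205 + 0.8192·2.3102 = 4.6263 °P
Cal = (6.9·5.4464 + 4·(4.6263−0.1))·1.009·3.55

199.4629 kcal


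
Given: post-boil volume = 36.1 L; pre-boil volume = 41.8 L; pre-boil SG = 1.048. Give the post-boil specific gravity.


SG_post = 1 + (SG_pre − 1)·V_pre/V_post
pts_pre = (1.048 − 1)·1000 = 48.0000
pts_post = 48.0000·41.8/36.1 = 55.5789
SG_post = 1 + 55.5789/1000

1.0556


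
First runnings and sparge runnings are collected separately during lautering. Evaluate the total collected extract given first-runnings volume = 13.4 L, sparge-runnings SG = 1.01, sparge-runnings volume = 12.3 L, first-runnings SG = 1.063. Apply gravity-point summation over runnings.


total = Σ (SG_i − 1)·1000·V_i
first = (1.063 − 1)·1000·13.4 = 844.2000
sparge = (1.01 − 1)·1000·12.3 = 123.0000
total = 844.2000 + 123.0000

967.2000 gravity·L


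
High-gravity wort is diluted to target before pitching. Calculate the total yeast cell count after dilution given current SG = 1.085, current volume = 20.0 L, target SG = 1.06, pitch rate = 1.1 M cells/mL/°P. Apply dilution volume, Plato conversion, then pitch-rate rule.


V_w = V·((SG_c−1)/(SG_t−1)−1);  °P = 259 − 259/SG_t;  cells = rate·(V+V_w)·°P
V_w = 20.0·((1.085−1)/(1.06−1)−1) = 8.3333
V_final = 20.0 + 8.3333 = 28.3333
°P = 259 − 259/1.06 = 14.6604
cells = 1.1·28.3333·14.6604

456.9151 billion cells


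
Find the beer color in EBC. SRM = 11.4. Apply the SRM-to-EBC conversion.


EBC = SRM · 1.97
EBC = 11.4 · 1.97

22.4580 EBC


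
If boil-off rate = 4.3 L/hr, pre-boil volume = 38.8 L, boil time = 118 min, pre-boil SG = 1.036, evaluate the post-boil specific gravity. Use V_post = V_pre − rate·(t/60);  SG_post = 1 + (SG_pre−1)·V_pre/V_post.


V_post = 38.8 − 4.3·(118/60) = 30.3433
SG_post = 1 + (1.036 − 1)·38.8/30.3433

1.0460


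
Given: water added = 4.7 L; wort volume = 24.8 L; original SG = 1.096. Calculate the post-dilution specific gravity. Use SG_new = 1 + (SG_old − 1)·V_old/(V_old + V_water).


pts = (1.096 − 1)·1000·24.8/(24.8 + 4.7) = 80.7051
SG_new = 1 + 80.7051/1000

1.0807


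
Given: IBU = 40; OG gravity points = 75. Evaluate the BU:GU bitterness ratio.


BU:GU = IBU / OG_points
BU:GU = 40 / 75

0.5333


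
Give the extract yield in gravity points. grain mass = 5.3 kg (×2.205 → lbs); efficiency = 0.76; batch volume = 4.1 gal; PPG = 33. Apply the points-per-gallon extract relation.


points = lbs × PPG × eff / vol
lbs = 5.3 × 2.205 = 11.6865
points = 11.6865 × 33 × 0.76 / 4.1

71.4872 points


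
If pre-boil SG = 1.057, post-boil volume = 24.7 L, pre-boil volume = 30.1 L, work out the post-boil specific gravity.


SG_post = 1 + (SG_pre − 1)·V_pre/V_post
pts_pre = (1.057 − 1)·1000 = 57.0000
pts_post = 57.0000·30.1/24.7 = 69.4615
SG_post = 1 + 69.4615/1000

1.0695


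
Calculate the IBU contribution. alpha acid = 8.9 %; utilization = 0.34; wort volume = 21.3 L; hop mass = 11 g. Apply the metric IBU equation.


IBU = (α/100)·mass·U·1000 / V
IBU = (8.9/100)·11·0.34·1000 / 21.3

15.6272 IBU


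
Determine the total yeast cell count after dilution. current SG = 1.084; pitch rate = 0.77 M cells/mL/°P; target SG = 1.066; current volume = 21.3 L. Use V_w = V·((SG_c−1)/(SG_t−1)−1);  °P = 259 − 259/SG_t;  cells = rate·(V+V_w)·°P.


V_w = 21.3·((1.084−1)/(1.066−1)−1) = 5.8091
V_final = 21.3 + 5.8091 = 27.1091
°P = 259 − 259/1.066 = 16.0356
cells = 0.77·27.1091·16.0356

334.7281 billion cells


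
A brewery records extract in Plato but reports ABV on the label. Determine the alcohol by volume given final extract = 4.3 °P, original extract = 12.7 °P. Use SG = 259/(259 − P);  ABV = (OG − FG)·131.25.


OG = 259/(259 − 12.7) = 1.0516
FG = 259/(259 − 4.3) = 1.0169
ABV = (1.0516 − 1.0169)·131.25

4.5518 % ABV


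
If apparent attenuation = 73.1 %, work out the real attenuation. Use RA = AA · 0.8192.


RA = 73.1 · 0.8192

59.8835 %


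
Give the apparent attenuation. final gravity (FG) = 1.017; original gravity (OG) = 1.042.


AA = (OG − FG)/(OG − 1) · 100
AA = (1.042 − 1.017)/(1.042 − 1) · 100

59.5238 %


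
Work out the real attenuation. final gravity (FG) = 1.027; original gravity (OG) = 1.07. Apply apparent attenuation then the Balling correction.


AA = (OG−FG)/(OG−1)·100;  RA = AA·0.8192
AA = (1.07 − 1.027)/(1.07 − 1)·100 = 61.4286
RA = 61.4286·0.8192

50.3223 %


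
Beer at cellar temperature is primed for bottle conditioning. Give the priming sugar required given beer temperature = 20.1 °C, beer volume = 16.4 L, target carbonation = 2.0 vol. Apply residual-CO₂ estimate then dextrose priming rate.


residual = 14.695·(0.01821 + 0.09011·e^(−0.04·T));  sugar = (target − residual)·4.0·V
residual = 14.695·(0.01821 + 0.09011·e^(−0.04·20.1)) = 0.8602
sugar = (2.0 − 0.8602)·4.0·16.4

74.7704 g


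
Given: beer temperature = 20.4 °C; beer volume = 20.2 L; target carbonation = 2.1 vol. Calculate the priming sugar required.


residual = 14.695·(0.01821 + 0.09011·e^(−0.04·T));  sugar = (target − residual)·4.0·V
residual = 14.695·(0.01821 + 0.09011·e^(−0.04·20.4)) = 0.8531
sugar = (2.1 − 0.8531)·4.0·20.2

100.7464 g


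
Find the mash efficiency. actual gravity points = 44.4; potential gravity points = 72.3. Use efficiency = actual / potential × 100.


efficiency = 44.4 / 72.3 × 100

61.4108 %


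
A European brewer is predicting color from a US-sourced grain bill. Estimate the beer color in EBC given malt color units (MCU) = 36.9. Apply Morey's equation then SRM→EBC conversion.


SRM = 1.4922·MCU^0.6859;  EBC = SRM·1.97
SRM = 1.4922·36.9^0.6859 = 17.7276
EBC = 17.7276·1.97

34.9234 EBC


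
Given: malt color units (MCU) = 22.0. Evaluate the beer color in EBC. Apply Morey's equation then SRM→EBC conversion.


SRM = 1.4922·MCU^0.6859;  EBC = SRM·1.97
SRM = 1.4922·22.0^0.6859 = 12.4335
EBC = 12.4335·1.97

24.4941 EBC


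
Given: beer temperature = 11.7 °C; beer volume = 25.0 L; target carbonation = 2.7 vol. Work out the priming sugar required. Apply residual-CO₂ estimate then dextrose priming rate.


residual = 14.695·(0.01821 + 0.09011·e^(−0.04·T));  sugar = (target − residual)·4.0·V
residual = 14.695·(0.01821 + 0.09011·e^(−0.04·11.7)) = 1.0969
sugar = (2.7 − 1.0969)·4.0·25.0

160.3140 g


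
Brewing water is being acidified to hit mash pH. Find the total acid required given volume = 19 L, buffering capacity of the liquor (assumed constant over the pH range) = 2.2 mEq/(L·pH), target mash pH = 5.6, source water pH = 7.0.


acid = buffering capacity · (pH_source − pH_target) · V
acid = 2.2 · (7.0 − 5.6) · 19

58.5200 mEq


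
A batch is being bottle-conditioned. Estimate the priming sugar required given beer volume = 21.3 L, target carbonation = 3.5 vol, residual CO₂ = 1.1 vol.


sugar = (target − residual)·4.0·V
sugar = (3.5 − 1.1)·4.0·21.3

204.4800 g


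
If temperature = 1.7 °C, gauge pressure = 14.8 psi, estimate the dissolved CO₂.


vols = (P + 14.695)·(0.01821 + 0.09011·e^(−0.04·T))
vols = (14.8 + 14.695)·(0.01821 + 0.09011·e^(−0.04·1.7))

3.0202 volumes


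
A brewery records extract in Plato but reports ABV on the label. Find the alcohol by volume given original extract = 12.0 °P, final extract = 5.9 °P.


SG = 259/(259 − P);  ABV = (OG − FG)·131.25
OG = 259/(259 − 12.0) = 1.0486
FG = 259/(259 − 5.9) = 1.0233
ABV = (1.0486 − 1.0233)·131.25

3.3170 % ABV


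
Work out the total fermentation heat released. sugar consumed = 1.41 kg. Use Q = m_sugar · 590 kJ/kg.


Q = 1.41 · 590

831.9000 kJ


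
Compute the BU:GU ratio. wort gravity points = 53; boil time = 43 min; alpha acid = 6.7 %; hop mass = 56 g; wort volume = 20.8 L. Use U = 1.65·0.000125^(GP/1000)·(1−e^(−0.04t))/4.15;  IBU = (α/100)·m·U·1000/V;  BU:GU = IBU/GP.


U = 1.65·0.000125^(53/1000)·(1−e^(−0.04·43))/4.15 = 0.2027
IBU = (6.7/100)·56·0.2027·1000/20.8 = 36.5662
BU:GU = 36.5662/53

0.6899


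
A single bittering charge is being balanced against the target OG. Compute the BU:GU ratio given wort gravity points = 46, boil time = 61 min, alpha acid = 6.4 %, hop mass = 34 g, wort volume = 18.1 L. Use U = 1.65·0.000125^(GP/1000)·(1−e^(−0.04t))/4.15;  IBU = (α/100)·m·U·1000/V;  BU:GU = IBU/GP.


U = 1.65·0.000125^(46/1000)·(1−e^(−0.04·61))/4.15 = 0.2400
IBU = (6.4/100)·34·0.2400·1000/18.1 = 28.8581
BU:GU = 28.8581/46

0.6274


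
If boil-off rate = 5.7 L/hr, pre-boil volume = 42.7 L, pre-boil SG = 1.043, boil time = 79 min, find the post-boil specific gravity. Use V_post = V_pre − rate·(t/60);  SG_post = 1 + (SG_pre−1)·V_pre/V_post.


V_post = 42.7 − 5.7·(79/60) = 35.1950
SG_post = 1 + (1.043 − 1)·42.7/35.1950

1.0522


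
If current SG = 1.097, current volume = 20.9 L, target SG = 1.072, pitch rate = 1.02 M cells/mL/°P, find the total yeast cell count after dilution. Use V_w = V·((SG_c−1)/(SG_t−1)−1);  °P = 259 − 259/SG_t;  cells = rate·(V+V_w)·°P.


V_w = 20.9·((1.097−1)/(1.072−1)−1) = 7.2569
V_final = 20.9 + 7.2569 = 28.1569
°P = 259 − 259/1.072 = 17.3955
cells = 1.02·28.1569·17.3955

499.6009 billion cells


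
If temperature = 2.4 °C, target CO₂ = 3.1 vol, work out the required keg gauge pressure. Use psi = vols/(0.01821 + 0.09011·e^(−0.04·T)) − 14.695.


psi = 3.1/(0.01821 + 0.09011·e^(−0.04·2.4)) − 14.695

16.2828 psi


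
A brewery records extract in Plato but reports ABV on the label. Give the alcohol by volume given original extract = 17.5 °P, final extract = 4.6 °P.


SG = 259/(259 − P);  ABV = (OG − FG)·131.25
OG = 259/(259 − 17.5) = 1.0725
FG = 259/(259 − 4.6) = 1.0181
ABV = (1.0725 − 1.0181)·131.25

7.1376 % ABV


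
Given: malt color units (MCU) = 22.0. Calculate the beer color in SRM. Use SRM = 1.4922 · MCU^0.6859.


SRM = 1.4922 · 22.0^0.6859

12.4335 SRM


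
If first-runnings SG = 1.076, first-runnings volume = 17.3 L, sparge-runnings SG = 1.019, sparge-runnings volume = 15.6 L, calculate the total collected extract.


total = Σ (SG_i − 1)·1000·V_i
first = (1.076 − 1)·1000·17.3 = 1314.8000
sparge = (1.019 − 1)·1000·15.6 = 296.4000
total = 1314.8000 + 296.4000

1611.2000 gravity·L


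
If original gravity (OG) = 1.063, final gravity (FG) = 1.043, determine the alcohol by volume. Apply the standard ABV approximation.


ABV = (OG − FG) · 131.25
ABV = (1.063 − 1.043) · 131.25

2.6250 % ABV


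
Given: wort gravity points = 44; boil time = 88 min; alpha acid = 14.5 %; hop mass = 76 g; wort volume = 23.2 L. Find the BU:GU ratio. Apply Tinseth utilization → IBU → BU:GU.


U = 1.65·0.000125^(GP/1000)·(1−e^(−0.04t))/4.15;  IBU = (α/100)·m·U·1000/V;  BU:GU = IBU/GP
U = 1.65·0.000125^(44/1000)·(1−e^(−0.04·88))/4.15 = 0.2598
IBU = (14.5/100)·76·0.2598·1000/23.2 = 123.4083
BU:GU = 123.4083/44

2.8047


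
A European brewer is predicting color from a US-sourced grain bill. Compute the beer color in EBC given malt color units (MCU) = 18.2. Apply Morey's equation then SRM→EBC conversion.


SRM = 1.4922·MCU^0.6859;  EBC = SRM·1.97
SRM = 1.4922·18.2^0.6859 = 10.9172
EBC = 10.9172·1.97

21.5068 EBC


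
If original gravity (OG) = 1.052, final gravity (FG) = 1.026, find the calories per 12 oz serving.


ABW = (OG−FG)·131.25·0.79/FG;  °P = 259 − 259/SG (for OG→OE and FG→AE);  RE = 0.1808·OE + 0.8192·AE;  Cal = (6.9·ABW + 4·(RE−0.1))·FG·3.55
ABW = (1.052 − 1.026)·131.25·0.79/1.026 = 2.6276
OE = 259 − 259/1.052 = 12.8023 °P
AE = 259 − 259/1.026 = 6.5634 °P
RE = 0.1808·12.8023 + 0.8192·6.5634 = 7.6914 °P
Cal = (6.9·2.6276 + 4·(7.6914−0.1))·1.026·3.55

176.6354 kcal


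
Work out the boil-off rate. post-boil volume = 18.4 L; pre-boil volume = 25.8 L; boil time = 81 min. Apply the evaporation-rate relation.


rate = (V_pre − V_post) / (t_min/60)
rate = (25.8 − 18.4) / (81/60)

5.4815 L/hr


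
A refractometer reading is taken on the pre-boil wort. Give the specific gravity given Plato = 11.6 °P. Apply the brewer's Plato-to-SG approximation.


SG = 259/(259 − P)
SG = 259/(259 − 11.6)

1.0469


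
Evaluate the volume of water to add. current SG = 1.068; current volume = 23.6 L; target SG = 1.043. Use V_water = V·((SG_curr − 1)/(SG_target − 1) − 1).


V_water = 23.6·((1.068 − 1)/(1.043 − 1) − 1)

13.7209 L


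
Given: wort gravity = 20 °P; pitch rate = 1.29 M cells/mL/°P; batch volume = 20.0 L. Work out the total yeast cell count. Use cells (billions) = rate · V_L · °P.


cells = 1.29 · 20.0 · 20

516.0000 billion cells


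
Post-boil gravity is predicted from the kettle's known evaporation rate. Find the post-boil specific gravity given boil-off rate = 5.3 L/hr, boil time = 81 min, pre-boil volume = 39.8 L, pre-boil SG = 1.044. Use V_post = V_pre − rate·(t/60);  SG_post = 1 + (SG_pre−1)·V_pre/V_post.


V_post = 39.8 − 5.3·(81/60) = 32.6450
SG_post = 1 + (1.044 − 1)·39.8/32.6450

1.0536


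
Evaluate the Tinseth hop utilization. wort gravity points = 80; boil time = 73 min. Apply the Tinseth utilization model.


U = 1.65·0.000125^(GP/1000) · (1 − e^(−0.04·t))/4.15
bigness = 1.65·0.000125^(80/1000) = 0.8040
boil_factor = (1 − e^(−0.04·73))/4.15 = 0.2280
U = 0.8040 · 0.2280

0.1833


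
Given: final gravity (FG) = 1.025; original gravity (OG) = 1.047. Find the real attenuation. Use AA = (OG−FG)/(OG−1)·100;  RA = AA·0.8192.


AA = (1.047 − 1.025)/(1.047 − 1)·100 = 46.8085
RA = 46.8085·0.8192

38.3455 %


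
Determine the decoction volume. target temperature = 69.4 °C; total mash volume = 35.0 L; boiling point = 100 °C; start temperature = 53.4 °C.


V_dec = V_total·(T_target − T_start)/(T_boil − T_start)
V_dec = 35.0·(69.4 − 53.4)/(100 − 53.4)

12.0172 L


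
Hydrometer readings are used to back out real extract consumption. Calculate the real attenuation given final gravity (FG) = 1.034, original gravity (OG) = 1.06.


AA = (OG−FG)/(OG−1)·100;  RA = AA·0.8192
AA = (1.06 − 1.034)/(1.06 − 1)·100 = 43.3333
RA = 43.3333·0.8192

35.4987 %


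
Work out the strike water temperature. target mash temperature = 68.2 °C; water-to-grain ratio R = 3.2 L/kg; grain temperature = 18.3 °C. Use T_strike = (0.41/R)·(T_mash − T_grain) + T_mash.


T_strike = (0.41/3.2)·(68.2 − 18.3) + 68.2

74.5934 °C


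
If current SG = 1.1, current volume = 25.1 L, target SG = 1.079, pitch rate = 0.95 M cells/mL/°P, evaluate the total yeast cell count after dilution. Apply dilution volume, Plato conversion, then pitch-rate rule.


V_w = V·((SG_c−1)/(SG_t−1)−1);  °P = 259 − 259/SG_t;  cells = rate·(V+V_w)·°P
V_w = 25.1·((1.1−1)/(1.079−1)−1) = 6.6722
V_final = 25.1 + 6.6722 = 31.7722
°P = 259 − 259/1.079 = 18.9629
cells = 0.95·31.7722·18.9629

572.3684 billion cells


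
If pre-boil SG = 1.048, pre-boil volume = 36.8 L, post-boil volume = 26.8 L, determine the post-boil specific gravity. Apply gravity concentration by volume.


SG_post = 1 + (SG_pre − 1)·V_pre/V_post
pts_pre = (1.048 − 1)·1000 = 48.0000
pts_post = 48.0000·36.8/26.8 = 65.9104
SG_post = 1 + 65.9104/1000

1.0659


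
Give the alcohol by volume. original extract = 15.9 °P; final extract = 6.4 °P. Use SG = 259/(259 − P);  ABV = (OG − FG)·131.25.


OG = 259/(259 − 15.9) = 1.0654
FG = 259/(259 − 6.4) = 1.0253
ABV = (1.0654 − 1.0253)·131.25

5.2590 % ABV


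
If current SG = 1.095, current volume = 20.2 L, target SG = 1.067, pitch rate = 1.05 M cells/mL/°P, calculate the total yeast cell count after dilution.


V_w = V·((SG_c−1)/(SG_t−1)−1);  °P = 259 − 259/SG_t;  cells = rate·(V+V_w)·°P
V_w = 20.2·((1.095−1)/(1.067−1)−1) = 8.4418
V_final = 20.2 + 8.4418 = 28.6418
°P = 259 − 259/1.067 = 16.2634
cells = 1.05·28.6418·16.2634

489.1022 billion cells


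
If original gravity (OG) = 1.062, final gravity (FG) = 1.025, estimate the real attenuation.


AA = (OG−FG)/(OG−1)·100;  RA = AA·0.8192
AA = (1.062 − 1.025)/(1.062 − 1)·100 = 59.6774
RA = 59.6774·0.8192

48.8877 %


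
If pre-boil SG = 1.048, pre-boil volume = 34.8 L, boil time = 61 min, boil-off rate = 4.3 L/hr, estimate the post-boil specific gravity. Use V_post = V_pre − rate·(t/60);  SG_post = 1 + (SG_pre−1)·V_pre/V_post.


V_post = 34.8 − 4.3·(61/60) = 30.4283
SG_post = 1 + (1.048 − 1)·34.8/30.4283

1.0549


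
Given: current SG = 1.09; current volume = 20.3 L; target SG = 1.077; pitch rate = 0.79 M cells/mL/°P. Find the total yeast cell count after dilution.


V_w = V·((SG_c−1)/(SG_t−1)−1);  °P = 259 − 259/SG_t;  cells = rate·(V+V_w)·°P
V_w = 20.3·((1.09−1)/(1.077−1)−1) = 3.4273
V_final = 20.3 + 3.4273 = 23.7273
°P = 259 − 259/1.077 = 18.5172
cells = 0.79·23.7273·18.5172

347.0961 billion cells


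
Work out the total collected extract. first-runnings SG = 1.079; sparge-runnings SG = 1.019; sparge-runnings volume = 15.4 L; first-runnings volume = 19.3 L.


total = Σ (SG_i − 1)·1000·V_i
first = (1.079 − 1)·1000·19.3 = 1524.7000
sparge = (1.019 − 1)·1000·15.4 = 292.6000
total = 1524.7000 + 292.6000

1817.3000 gravity·L


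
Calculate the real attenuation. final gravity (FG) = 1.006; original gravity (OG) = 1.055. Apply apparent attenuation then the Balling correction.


AA = (OG−FG)/(OG−1)·100;  RA = AA·0.8192
AA = (1.055 − 1.006)/(1.055 − 1)·100 = 89.0909
RA = 89.0909·0.8192

72.9833 %


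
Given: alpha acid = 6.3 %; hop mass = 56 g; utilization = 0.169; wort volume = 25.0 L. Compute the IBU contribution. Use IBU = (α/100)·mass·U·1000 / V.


IBU = (6.3/100)·56·0.169·1000 / 25.0

23.8493 IBU


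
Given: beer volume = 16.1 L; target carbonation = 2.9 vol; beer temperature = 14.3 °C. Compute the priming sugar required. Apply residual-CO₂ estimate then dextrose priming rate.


residual = 14.695·(0.01821 + 0.09011·e^(−0.04·T));  sugar = (target − residual)·4.0·V
residual = 14.695·(0.01821 + 0.09011·e^(−0.04·14.3)) = 1.0149
sugar = (2.9 − 1.0149)·4.0·16.1

121.3972 g


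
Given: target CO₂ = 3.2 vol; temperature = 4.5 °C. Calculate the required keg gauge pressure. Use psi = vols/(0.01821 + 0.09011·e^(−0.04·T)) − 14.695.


psi = 3.2/(0.01821 + 0.09011·e^(−0.04·4.5)) − 14.695

19.5383 psi


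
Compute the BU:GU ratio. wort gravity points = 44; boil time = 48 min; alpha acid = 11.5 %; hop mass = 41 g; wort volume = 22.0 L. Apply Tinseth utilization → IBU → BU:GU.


U = 1.65·0.000125^(GP/1000)·(1−e^(−0.04t))/4.15;  IBU = (α/100)·m·U·1000/V;  BU:GU = IBU/GP
U = 1.65·0.000125^(44/1000)·(1−e^(−0.04·48))/4.15 = 0.2285
IBU = (11.5/100)·41·0.2285·1000/22.0 = 48.9675
BU:GU = 48.9675/44

1.1129


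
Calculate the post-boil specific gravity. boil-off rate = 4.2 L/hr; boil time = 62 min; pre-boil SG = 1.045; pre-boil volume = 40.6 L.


V_post = V_pre − rate·(t/60);  SG_post = 1 + (SG_pre−1)·V_pre/V_post
V_post = 40.6 − 4.2·(62/60) = 36.2600
SG_post = 1 + (1.045 − 1)·40.6/36.2600

1.0504


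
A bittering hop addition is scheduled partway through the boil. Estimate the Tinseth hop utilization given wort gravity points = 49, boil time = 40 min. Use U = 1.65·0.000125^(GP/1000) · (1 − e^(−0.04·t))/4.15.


bigness = 1.65·0.000125^(49/1000) = 1.0623
boil_factor = (1 − e^(−0.04·40))/4.15 = 0.1923
U = 1.0623 · 0.1923

0.2043


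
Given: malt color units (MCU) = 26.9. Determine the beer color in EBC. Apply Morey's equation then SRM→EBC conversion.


SRM = 1.4922·MCU^0.6859;  EBC = SRM·1.97
SRM = 1.4922·26.9^0.6859 = 14.2723
EBC = 14.2723·1.97

28.1164 EBC


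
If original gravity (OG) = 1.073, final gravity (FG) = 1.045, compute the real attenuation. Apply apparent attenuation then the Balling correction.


AA = (OG−FG)/(OG−1)·100;  RA = AA·0.8192
AA = (1.073 − 1.045)/(1.073 − 1)·100 = 38.3562
RA = 38.3562·0.8192

31.4214 %


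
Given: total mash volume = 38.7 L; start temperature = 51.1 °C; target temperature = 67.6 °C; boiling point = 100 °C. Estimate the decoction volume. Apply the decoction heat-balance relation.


V_dec = V_total·(T_target − T_start)/(T_boil − T_start)
V_dec = 38.7·(67.6 − 51.1)/(100 − 51.1)

13.0583 L


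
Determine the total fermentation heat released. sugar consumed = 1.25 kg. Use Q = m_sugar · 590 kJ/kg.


Q = 1.25 · 590

737.5000 kJ


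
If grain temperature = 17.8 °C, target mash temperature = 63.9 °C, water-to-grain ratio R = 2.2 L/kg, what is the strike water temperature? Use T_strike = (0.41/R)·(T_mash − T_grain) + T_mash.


T_strike = (0.41/2.2)·(63.9 − 17.8) + 63.9

72.4914 °C


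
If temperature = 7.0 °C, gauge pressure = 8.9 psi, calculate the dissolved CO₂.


vols = (P + 14.695)·(0.01821 + 0.09011·e^(−0.04·T))
vols = (8.9 + 14.695)·(0.01821 + 0.09011·e^(−0.04·7.0))

2.0366 volumes


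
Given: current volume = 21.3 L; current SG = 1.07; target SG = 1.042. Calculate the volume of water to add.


V_water = V·((SG_curr − 1)/(SG_target − 1) − 1)
V_water = 21.3·((1.07 − 1)/(1.042 − 1) − 1)

14.2000 L


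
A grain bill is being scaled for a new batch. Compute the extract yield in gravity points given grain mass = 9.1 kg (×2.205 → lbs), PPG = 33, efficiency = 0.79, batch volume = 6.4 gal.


points = lbs × PPG × eff / vol
lbs = 9.1 × 2.205 = 20.0655
points = 20.0655 × 33 × 0.79 / 6.4

81.7356 points


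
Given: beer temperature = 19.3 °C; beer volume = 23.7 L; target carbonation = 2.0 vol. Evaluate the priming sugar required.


residual = 14.695·(0.01821 + 0.09011·e^(−0.04·T));  sugar = (target − residual)·4.0·V
residual = 14.695·(0.01821 + 0.09011·e^(−0.04·19.3)) = 0.8795
sugar = (2.0 − 0.8795)·4.0·23.7

106.2255 g


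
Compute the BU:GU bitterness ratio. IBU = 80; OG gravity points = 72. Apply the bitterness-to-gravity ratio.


BU:GU = IBU / OG_points
BU:GU = 80 / 72

1.1111


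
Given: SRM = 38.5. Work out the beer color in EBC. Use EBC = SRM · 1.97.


EBC = 38.5 · 1.97

75.8450 EBC


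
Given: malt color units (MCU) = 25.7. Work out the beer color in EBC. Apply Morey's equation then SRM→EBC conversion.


SRM = 1.4922·MCU^0.6859;  EBC = SRM·1.97
SRM = 1.4922·25.7^0.6859 = 13.8325
EBC = 13.8325·1.97

27.2500 EBC


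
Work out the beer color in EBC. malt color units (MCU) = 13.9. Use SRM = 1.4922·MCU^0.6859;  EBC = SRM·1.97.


SRM = 1.4922·13.9^0.6859 = 9.0745
EBC = 9.0745·1.97

17.8767 EBC


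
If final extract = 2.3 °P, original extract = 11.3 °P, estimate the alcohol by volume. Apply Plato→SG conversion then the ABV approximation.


SG = 259/(259 − P);  ABV = (OG − FG)·131.25
OG = 259/(259 − 11.3) = 1.0456
FG = 259/(259 − 2.3) = 1.0090
ABV = (1.0456 − 1.0090)·131.25

4.8116 % ABV


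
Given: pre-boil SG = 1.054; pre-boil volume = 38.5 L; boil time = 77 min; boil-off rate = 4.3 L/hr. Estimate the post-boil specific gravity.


V_post = V_pre − rate·(t/60);  SG_post = 1 + (SG_pre−1)·V_pre/V_post
V_post = 38.5 − 4.3·(77/60) = 32.9817
SG_post = 1 + (1.054 − 1)·38.5/32.9817

1.0630


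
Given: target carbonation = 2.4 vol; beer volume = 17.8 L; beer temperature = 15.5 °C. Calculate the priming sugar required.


residual = 14.695·(0.01821 + 0.09011·e^(−0.04·T));  sugar = (target − residual)·4.0·V
residual = 14.695·(0.01821 + 0.09011·e^(−0.04·15.5)) = 0.9799
sugar = (2.4 − 0.9799)·4.0·17.8

101.1094 g


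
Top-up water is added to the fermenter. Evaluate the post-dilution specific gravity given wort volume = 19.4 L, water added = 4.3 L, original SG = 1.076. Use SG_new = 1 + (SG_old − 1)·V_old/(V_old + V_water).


pts = (1.076 − 1)·1000·19.4/(19.4 + 4.3) = 62.2110
SG_new = 1 + 62.2110/1000

1.0622


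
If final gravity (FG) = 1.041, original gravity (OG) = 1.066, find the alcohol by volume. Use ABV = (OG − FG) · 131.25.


ABV = (1.066 − 1.041) · 131.25

3.2813 % ABV


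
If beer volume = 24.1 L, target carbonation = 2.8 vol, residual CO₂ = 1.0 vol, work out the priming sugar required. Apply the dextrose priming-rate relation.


sugar = (target − residual)·4.0·V
sugar = (2.8 − 1.0)·4.0·24.1

173.5200 g


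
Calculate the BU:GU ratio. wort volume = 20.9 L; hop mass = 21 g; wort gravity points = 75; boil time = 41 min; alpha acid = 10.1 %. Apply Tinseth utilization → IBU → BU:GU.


U = 1.65·0.000125^(GP/1000)·(1−e^(−0.04t))/4.15;  IBU = (α/100)·m·U·1000/V;  BU:GU = IBU/GP
U = 1.65·0.000125^(75/1000)·(1−e^(−0.04·41))/4.15 = 0.1633
IBU = (10.1/100)·21·0.1633·1000/20.9 = 16.5746
BU:GU = 16.5746/75

0.2210


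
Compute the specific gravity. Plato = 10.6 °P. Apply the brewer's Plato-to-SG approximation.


SG = 259/(259 − P)
SG = 259/(259 − 10.6)

1.0427


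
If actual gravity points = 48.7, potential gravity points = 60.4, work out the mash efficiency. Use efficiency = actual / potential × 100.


efficiency = 48.7 / 60.4 × 100

80.6291 %


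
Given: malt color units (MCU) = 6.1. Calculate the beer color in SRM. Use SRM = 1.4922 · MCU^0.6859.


SRM = 1.4922 · 6.1^0.6859

5.1580 SRM


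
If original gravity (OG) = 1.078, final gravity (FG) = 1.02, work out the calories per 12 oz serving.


ABW = (OG−FG)·131.25·0.79/FG;  °P = 259 − 259/SG (for OG→OE and FG→AE);  RE = 0.1808·OE + 0.8192·AE;  Cal = (6.9·ABW + 4·(RE−0.1))·FG·3.55
ABW = (1.078 − 1.02)·131.25·0.79/1.02 = 5.8960
OE = 259 − 259/1.078 = 18.7403 °P
AE = 259 − 259/1.02 = 5.0784 °P
RE = 0.1808·18.7403 + 0.8192·5.0784 = 7.5485 °P
Cal = (6.9·5.8960 + 4·(7.5485−0.1))·1.02·3.55

255.1938 kcal


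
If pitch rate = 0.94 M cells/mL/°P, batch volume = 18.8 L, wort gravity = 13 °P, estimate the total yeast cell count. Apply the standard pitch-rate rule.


cells (billions) = rate · V_L · °P
cells = 0.94 · 18.8 · 13

229.7360 billion cells


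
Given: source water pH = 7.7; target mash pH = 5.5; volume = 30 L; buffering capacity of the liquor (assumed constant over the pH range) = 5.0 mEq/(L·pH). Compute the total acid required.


acid = buffering capacity · (pH_source − pH_target) · V
acid = 5.0 · (7.7 − 5.5) · 30

330.0000 mEq


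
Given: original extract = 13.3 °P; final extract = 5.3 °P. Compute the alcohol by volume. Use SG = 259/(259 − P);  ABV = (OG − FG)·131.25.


OG = 259/(259 − 13.3) = 1.0541
FG = 259/(259 − 5.3) = 1.0209
ABV = (1.0541 − 1.0209)·131.25

4.3628 % ABV


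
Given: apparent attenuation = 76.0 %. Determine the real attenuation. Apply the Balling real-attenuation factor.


RA = AA · 0.8192
RA = 76.0 · 0.8192

62.2592 %


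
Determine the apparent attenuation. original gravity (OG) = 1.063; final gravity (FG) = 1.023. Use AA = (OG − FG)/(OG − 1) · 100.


AA = (1.063 − 1.023)/(1.063 − 1) · 100

63.4921 %


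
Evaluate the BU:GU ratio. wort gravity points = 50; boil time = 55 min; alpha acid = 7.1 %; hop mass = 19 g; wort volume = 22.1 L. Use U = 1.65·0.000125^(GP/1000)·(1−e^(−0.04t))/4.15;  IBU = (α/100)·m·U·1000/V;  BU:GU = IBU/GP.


U = 1.65·0.000125^(50/1000)·(1−e^(−0.04·55))/4.15 = 0.2256
IBU = (7.1/100)·19·0.2256·1000/22.1 = 13.7689
BU:GU = 13.7689/50

0.2754


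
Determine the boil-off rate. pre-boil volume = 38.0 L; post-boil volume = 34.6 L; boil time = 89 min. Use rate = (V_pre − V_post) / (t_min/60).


rate = (38.0 − 34.6) / (89/60)

2.2921 L/hr


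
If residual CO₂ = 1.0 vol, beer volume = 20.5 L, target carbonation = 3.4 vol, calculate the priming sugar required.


sugar = (target − residual)·4.0·V
sugar = (3.4 − 1.0)·4.0·20.5

196.8000 g


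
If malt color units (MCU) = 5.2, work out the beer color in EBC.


SRM = 1.4922·MCU^0.6859;  EBC = SRM·1.97
SRM = 1.4922·5.2^0.6859 = 4.6231
EBC = 4.6231·1.97

9.1075 EBC


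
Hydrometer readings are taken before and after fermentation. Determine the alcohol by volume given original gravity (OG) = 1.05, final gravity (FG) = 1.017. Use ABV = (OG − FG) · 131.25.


ABV = (1.05 − 1.017) · 131.25

4.3313 % ABV


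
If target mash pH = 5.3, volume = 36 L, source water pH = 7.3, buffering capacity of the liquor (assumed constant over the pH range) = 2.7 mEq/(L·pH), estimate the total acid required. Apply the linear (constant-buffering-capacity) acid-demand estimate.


acid = buffering capacity · (pH_source − pH_target) · V
acid = 2.7 · (7.3 − 5.3) · 36

194.4000 mEq


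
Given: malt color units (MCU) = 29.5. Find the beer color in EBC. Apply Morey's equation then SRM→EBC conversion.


SRM = 1.4922·MCU^0.6859;  EBC = SRM·1.97
SRM = 1.4922·29.5^0.6859 = 15.2047
EBC = 15.2047·1.97

29.9533 EBC


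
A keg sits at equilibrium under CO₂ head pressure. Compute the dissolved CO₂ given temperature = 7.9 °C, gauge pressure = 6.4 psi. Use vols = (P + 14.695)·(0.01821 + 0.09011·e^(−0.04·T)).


vols = (6.4 + 14.695)·(0.01821 + 0.09011·e^(−0.04·7.9))

1.7700 volumes


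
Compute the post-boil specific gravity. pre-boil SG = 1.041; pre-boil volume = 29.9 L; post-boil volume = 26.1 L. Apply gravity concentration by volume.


SG_post = 1 + (SG_pre − 1)·V_pre/V_post
pts_pre = (1.041 − 1)·1000 = 41.0000
pts_post = 41.0000·29.9/26.1 = 46.9693
SG_post = 1 + 46.9693/1000

1.0470


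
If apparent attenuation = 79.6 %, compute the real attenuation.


RA = AA · 0.8192
RA = 79.6 · 0.8192

65.2083 %


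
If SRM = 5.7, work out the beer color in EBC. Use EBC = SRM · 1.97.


EBC = 5.7 · 1.97

11.2290 EBC


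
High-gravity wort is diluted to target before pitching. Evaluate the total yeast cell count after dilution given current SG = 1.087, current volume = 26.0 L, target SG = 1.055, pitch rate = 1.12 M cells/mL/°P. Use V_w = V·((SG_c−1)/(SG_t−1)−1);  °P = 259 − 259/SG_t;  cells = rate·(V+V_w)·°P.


V_w = 26.0·((1.087−1)/(1.055−1)−1) = 15.1273
V_final = 26.0 + 15.1273 = 41.1273
°P = 259 − 259/1.055 = 13.5024
cells = 1.12·41.1273·13.5024

621.9535 billion cells


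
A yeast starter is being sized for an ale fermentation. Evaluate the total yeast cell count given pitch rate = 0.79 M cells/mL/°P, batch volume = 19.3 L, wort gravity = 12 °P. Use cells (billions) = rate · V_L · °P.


cells = 0.79 · 19.3 · 12

182.9640 billion cells


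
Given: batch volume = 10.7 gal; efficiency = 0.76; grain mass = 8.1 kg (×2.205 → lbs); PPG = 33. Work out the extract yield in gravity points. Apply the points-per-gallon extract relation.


points = lbs × PPG × eff / vol
lbs = 8.1 × 2.205 = 17.8605
points = 17.8605 × 33 × 0.76 / 10.7

41.8637 points


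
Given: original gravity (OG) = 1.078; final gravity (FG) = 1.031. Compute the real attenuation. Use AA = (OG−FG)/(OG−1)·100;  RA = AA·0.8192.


AA = (1.078 − 1.031)/(1.078 − 1)·100 = 60.2564
RA = 60.2564·0.8192

49.3621 %


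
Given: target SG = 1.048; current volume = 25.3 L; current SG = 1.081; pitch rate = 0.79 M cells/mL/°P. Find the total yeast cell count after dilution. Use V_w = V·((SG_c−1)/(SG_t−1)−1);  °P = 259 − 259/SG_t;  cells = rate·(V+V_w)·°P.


V_w = 25.3·((1.081−1)/(1.048−1)−1) = 17.3937
V_final = 25.3 + 17.3937 = 42.6937
°P = 259 − 259/1.048 = 11.8626
cells = 0.79·42.6937·11.8626

400.1024 billion cells


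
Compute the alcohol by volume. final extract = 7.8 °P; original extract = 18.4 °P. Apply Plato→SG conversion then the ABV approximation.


SG = 259/(259 − P);  ABV = (OG − FG)·131.25
OG = 259/(259 − 18.4) = 1.0765
FG = 259/(259 − 7.8) = 1.0311
ABV = (1.0765 − 1.0311)·131.25

5.9620 % ABV


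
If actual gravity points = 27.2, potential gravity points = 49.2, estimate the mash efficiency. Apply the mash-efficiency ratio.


efficiency = actual / potential × 100
efficiency = 27.2 / 49.2 × 100

55.2846 %


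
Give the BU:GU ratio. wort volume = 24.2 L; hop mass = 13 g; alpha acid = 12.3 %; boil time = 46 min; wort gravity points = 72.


U = 1.65·0.000125^(GP/1000)·(1−e^(−0.04t))/4.15;  IBU = (α/100)·m·U·1000/V;  BU:GU = IBU/GP
U = 1.65·0.000125^(72/1000)·(1−e^(−0.04·46))/4.15 = 0.1751
IBU = (12.3/100)·13·0.1751·1000/24.2 = 11.5701
BU:GU = 11.5701/72

0.1607


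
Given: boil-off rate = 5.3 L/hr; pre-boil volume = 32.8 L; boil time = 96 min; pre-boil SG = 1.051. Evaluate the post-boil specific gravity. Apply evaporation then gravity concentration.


V_post = V_pre − rate·(t/60);  SG_post = 1 + (SG_pre−1)·V_pre/V_post
V_post = 32.8 − 5.3·(96/60) = 24.3200
SG_post = 1 + (1.051 − 1)·32.8/24.3200

1.0688


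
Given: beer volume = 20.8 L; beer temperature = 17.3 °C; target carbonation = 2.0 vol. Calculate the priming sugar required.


residual = 14.695·(0.01821 + 0.09011·e^(−0.04·T));  sugar = (target − residual)·4.0·V
residual = 14.695·(0.01821 + 0.09011·e^(−0.04·17.3)) = 0.9304
sugar = (2.0 − 0.9304)·4.0·20.8

88.9875 g


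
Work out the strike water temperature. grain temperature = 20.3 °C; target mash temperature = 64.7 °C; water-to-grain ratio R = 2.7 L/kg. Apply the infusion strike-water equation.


T_strike = (0.41/R)·(T_mash − T_grain) + T_mash
T_strike = (0.41/2.7)·(64.7 − 20.3) + 64.7

71.4422 °C


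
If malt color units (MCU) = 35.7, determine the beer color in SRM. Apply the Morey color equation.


SRM = 1.4922 · MCU^0.6859
SRM = 1.4922 · 35.7^0.6859

17.3301 SRM


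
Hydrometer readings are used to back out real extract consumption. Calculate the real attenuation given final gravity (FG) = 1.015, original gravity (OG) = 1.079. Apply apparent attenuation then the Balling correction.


AA = (OG−FG)/(OG−1)·100;  RA = AA·0.8192
AA = (1.079 − 1.015)/(1.079 − 1)·100 = 81.0127
RA = 81.0127·0.8192

66.3656 %


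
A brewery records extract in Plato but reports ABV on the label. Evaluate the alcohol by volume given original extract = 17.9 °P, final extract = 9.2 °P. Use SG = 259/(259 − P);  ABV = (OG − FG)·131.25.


OG = 259/(259 − 17.9) = 1.0742
FG = 259/(259 − 9.2) = 1.0368
ABV = (1.0742 − 1.0368)·131.25

4.9105 % ABV


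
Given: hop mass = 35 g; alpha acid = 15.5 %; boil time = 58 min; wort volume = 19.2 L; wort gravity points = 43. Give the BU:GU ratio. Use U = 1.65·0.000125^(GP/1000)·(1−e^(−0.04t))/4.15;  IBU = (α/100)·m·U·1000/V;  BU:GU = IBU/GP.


U = 1.65·0.000125^(43/1000)·(1−e^(−0.04·58))/4.15 = 0.2436
IBU = (15.5/100)·35·0.2436·1000/19.2 = 68.8298
BU:GU = 68.8298/43

1.6007


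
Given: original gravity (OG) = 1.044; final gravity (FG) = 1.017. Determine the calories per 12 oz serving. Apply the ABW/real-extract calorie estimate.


ABW = (OG−FG)·131.25·0.79/FG;  °P = 259 − 259/SG (for OG→OE and FG→AE);  RE = 0.1808·OE + 0.8192·AE;  Cal = (6.9·ABW + 4·(RE−0.1))·FG·3.55
ABW = (1.044 − 1.017)·131.25·0.79/1.017 = 2.7528
OE = 259 − 259/1.044 = 10.9157 °P
AE = 259 − 259/1.017 = 4.3294 °P
RE = 0.1808·10.9157 + 0.8192·4.3294 = 5.5202 °P
Cal = (6.9·2.7528 + 4·(5.5202−0.1))·1.017·3.55

146.8506 kcal


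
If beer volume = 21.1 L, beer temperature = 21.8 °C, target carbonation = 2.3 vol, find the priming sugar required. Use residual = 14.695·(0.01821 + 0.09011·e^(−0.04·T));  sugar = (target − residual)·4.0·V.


residual = 14.695·(0.01821 + 0.09011·e^(−0.04·21.8)) = 0.8212
sugar = (2.3 − 0.8212)·4.0·21.1

124.8066 g
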